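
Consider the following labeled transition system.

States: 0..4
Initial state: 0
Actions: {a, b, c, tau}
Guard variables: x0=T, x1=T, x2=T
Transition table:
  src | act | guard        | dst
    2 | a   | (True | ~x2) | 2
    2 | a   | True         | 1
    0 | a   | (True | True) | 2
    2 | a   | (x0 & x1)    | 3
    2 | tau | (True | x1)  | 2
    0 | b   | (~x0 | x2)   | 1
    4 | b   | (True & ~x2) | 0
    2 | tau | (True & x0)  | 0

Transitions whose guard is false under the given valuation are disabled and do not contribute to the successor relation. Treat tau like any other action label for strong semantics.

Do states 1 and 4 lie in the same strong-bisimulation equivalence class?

Bisimulation quotient by refinement:
  π0 = {{0,1,2,3,4}}
  π1 = {{0},{1,3,4},{2}}
Fixed point at round 2; 3 class(es).
1∈{1,3,4}, 4∈{1,3,4}

Answer: BISIMILAR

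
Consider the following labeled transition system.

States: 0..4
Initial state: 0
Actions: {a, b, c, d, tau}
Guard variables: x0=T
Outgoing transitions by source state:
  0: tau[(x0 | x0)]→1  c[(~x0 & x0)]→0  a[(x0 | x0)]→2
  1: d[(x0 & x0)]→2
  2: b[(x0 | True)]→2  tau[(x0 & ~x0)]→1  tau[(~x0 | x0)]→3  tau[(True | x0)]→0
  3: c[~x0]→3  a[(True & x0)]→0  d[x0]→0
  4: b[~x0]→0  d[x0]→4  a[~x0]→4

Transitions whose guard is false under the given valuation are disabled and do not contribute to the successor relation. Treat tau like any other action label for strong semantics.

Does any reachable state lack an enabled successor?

Reachable = {0,1,2,3}
  0: a→2  tau→1  [2 exit(s)]
  1: d→2  [1 exit(s)]
  2: b→2  tau→0  tau→3  [3 exit(s)]
  3: a→0  d→0  [2 exit(s)]

Answer: DEADLOCK-FREE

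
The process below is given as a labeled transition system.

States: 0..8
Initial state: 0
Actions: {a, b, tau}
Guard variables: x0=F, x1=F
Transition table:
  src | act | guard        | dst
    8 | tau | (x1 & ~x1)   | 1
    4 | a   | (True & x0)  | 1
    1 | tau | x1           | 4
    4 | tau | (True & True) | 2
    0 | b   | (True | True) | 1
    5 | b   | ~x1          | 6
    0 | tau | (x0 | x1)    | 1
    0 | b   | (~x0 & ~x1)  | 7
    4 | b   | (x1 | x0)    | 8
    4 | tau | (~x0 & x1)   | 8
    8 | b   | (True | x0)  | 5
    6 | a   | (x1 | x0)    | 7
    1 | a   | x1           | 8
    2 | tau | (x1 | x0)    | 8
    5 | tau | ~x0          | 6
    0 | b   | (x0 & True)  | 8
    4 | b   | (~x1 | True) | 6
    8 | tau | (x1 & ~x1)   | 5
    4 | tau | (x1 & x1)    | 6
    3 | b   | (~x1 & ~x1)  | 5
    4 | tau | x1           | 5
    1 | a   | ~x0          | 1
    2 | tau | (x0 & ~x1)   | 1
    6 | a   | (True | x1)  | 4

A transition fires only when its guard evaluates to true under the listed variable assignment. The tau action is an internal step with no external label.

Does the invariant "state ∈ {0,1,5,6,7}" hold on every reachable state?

Allowed set {0,1,5,6,7}
Reach set: {0,1,7}
  0: ✓
  1: ✓
  7: ✓

Answer: INVARIANT HOLDS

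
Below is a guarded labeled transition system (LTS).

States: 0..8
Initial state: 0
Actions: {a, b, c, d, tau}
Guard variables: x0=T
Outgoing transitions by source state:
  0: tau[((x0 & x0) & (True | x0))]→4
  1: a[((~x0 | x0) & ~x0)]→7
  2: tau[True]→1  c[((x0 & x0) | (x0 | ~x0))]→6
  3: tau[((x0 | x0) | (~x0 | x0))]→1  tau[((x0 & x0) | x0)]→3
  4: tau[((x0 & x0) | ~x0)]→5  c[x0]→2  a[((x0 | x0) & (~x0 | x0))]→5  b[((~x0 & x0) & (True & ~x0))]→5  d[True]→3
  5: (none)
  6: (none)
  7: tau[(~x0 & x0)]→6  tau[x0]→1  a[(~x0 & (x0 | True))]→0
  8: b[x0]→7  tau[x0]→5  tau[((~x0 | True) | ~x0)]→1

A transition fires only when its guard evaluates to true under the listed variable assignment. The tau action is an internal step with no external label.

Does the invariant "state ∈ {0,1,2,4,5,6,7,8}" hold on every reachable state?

Answer: INVARIANT VIOLATED at state 3

Analysis:
Allowed set {0,1,2,4,5,6,7,8}
Reachable = {0,1,2,3,4,5,6}
  0: ✓
  1: ✓
  2: ✓
  3: ✗ unsafe
  4: ✓
  5: ✓
  6: ✓
reach 3 via tau·d — violates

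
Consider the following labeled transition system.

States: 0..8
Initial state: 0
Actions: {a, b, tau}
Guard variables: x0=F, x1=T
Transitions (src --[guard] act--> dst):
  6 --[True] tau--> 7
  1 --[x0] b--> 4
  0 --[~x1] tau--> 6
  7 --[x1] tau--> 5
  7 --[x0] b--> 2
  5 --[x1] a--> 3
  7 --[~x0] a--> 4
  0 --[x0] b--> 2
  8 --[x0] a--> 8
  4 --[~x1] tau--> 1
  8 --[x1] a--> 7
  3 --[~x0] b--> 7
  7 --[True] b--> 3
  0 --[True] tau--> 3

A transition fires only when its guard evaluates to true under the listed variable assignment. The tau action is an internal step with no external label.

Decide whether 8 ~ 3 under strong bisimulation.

Answer: NOT BISIMILAR

Trace:
Bisimulation quotient by refinement:
  round 0: {{0,1,2,3,4,5,6,7,8}}
  round 1: {{0,6},{1,2,4},{3},{5,8},{7}}
  round 2: {{0},{1,2,4},{3},{5},{6},{7},{8}}
stable after 3 split(s): 7 block(s)
class of 8: {8}; class of 3: {3}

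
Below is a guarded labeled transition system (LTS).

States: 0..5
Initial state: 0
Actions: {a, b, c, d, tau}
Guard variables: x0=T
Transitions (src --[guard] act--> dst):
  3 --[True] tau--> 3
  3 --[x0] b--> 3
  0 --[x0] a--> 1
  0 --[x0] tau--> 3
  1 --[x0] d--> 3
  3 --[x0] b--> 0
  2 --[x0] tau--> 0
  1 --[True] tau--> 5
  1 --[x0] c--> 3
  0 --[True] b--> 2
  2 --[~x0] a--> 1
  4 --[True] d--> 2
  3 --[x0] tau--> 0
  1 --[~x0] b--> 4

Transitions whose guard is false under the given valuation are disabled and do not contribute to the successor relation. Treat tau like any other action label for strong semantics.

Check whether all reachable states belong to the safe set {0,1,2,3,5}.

Safe = {0,1,2,3,5}
Reachable = {0,1,2,3,5}
  0: safe
  1: safe
  2: safe
  3: safe
  5: safe

Answer: INVARIANT HOLDS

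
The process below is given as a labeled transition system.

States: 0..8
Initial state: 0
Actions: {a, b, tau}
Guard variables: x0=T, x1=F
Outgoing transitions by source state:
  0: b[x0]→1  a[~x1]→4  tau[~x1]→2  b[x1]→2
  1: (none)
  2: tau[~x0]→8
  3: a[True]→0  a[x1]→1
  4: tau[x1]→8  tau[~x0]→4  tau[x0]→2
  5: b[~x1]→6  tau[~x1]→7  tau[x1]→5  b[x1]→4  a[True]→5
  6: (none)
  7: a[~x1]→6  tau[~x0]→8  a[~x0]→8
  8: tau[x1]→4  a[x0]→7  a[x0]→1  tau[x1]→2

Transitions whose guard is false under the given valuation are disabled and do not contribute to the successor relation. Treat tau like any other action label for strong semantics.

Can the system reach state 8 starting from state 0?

Answer: UNREACHABLE

Trace:
After dropping false guards: 11 live edges.
Layer 0: {0}
Layer 1: {1,2,4}  cumulative {0,1,2,4}
R = {0,1,2,4}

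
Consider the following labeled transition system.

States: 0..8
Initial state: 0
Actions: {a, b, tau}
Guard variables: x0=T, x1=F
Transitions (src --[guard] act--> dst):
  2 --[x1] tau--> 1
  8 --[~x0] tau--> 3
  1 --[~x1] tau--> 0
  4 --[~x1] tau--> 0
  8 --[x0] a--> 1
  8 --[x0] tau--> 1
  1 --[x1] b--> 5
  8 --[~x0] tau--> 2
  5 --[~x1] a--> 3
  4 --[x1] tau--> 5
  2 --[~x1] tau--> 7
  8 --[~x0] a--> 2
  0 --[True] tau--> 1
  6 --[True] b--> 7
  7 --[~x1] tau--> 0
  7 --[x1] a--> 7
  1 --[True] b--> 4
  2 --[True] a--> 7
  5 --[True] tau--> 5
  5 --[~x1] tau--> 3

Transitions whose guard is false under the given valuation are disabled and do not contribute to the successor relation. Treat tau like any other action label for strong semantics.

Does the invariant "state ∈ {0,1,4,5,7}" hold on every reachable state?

Allowed set {0,1,4,5,7}
R = {0,1,4}
  0: ✓
  1: ✓
  4: ✓

Answer: INVARIANT HOLDS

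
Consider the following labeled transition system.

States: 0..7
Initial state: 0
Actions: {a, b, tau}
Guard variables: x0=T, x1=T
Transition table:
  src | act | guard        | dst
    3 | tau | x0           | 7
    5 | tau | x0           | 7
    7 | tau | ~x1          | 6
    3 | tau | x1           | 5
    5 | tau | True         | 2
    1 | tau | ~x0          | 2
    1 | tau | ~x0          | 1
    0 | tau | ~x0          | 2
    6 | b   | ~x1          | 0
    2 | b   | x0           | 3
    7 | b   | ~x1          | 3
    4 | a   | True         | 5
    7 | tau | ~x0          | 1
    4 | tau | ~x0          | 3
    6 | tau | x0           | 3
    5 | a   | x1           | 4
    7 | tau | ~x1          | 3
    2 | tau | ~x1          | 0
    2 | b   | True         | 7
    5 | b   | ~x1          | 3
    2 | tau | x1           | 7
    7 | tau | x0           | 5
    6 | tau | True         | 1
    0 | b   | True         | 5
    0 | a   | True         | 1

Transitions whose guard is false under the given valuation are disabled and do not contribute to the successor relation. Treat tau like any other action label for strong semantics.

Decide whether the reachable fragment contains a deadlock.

R = {0,1,2,3,4,5,7}
  0: a→1  b→5  [2 out]
  1: ∅  [deadlock]
  2: b→3  b→7  tau→7  [3 out]
  3: tau→5  tau→7  [2 out]
  4: a→5  [1 out]
  5: a→4  tau→2  tau→7  [3 out]
  7: tau→5  [1 out]
Path to 1: a

Answer: DEADLOCK at state 1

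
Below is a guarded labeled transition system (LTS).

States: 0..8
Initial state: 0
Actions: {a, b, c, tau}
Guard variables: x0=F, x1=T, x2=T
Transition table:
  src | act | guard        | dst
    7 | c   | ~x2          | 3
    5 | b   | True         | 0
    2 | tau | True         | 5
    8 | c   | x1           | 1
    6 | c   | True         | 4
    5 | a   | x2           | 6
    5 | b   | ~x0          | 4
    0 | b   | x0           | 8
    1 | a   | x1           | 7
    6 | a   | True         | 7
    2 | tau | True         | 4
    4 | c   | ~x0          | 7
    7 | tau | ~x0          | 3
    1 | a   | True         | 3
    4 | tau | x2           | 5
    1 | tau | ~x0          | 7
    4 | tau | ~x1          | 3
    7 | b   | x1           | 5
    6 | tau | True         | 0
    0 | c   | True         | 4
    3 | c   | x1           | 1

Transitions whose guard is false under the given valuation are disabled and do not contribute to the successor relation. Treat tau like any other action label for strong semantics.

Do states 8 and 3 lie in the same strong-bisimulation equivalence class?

Answer: BISIMILAR

Analysis:
Refine partition for ~:
  π0 = {{0,1,2,3,4,5,6,7,8}}
  π1 = {{0,3,8},{1},{2},{4},{5},{6},{7}}
  π2 = {{0},{1},{2},{3,8},{4},{5},{6},{7}}
8 equivalence class(es) (converged in 3)
8∈{3,8}, 3∈{3,8}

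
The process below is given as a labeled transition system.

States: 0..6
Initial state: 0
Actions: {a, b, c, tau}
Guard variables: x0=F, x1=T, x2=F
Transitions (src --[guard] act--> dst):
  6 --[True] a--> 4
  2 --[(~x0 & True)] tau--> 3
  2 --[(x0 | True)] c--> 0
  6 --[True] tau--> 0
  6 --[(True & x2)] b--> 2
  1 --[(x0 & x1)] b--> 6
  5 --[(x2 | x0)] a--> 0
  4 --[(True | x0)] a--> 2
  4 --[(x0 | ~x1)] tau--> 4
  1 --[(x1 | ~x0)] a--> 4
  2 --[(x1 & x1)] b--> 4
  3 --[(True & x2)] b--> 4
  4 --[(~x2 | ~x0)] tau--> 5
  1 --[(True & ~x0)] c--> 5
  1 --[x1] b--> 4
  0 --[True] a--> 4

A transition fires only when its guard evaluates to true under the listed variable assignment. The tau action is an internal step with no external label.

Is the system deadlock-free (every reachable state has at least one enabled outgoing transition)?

Answer: DEADLOCK at state 3

Trace:
Reach set: {0,2,3,4,5}
  0: a→4  [1 out]
  2: b→4  c→0  tau→3  [3 out]
  3: ∅  [no exit]
  4: a→2  tau→5  [2 out]
  5: ∅  [no exit]
Path to 3: a·a·tau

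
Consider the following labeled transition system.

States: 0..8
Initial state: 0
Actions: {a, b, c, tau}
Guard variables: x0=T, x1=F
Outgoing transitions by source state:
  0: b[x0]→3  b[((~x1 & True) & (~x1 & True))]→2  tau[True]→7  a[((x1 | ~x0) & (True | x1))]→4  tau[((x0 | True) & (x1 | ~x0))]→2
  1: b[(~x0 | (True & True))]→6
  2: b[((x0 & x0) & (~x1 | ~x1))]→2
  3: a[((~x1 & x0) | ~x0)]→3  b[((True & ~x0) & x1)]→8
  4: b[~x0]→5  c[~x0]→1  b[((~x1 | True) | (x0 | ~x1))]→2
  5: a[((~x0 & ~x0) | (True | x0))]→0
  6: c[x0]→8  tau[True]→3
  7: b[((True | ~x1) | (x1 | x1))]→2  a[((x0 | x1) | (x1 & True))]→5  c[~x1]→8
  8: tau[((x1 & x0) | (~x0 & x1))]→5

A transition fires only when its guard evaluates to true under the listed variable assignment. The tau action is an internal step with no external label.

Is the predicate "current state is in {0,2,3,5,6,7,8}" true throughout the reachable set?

Answer: INVARIANT HOLDS

Analysis:
Safe = {0,2,3,5,6,7,8}
Reach set: {0,2,3,5,7,8}
  0: safe
  2: safe
  3: safe
  5: safe
  7: safe
  8: safe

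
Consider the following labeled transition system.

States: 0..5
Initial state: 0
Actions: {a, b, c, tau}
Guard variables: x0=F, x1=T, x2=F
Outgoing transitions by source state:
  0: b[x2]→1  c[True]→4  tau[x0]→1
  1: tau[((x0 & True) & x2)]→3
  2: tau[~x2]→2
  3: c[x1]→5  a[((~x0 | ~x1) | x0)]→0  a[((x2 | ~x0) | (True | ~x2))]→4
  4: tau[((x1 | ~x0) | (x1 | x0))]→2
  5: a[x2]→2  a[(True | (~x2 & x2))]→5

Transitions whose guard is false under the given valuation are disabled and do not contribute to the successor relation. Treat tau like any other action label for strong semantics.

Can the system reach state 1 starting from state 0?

Answer: UNREACHABLE

Working:
After dropping false guards: 7 live edges.
depth 0: {0}
depth 1: {4}  total {0,4}
depth 2: {2}  total {0,2,4}
R = {0,2,4}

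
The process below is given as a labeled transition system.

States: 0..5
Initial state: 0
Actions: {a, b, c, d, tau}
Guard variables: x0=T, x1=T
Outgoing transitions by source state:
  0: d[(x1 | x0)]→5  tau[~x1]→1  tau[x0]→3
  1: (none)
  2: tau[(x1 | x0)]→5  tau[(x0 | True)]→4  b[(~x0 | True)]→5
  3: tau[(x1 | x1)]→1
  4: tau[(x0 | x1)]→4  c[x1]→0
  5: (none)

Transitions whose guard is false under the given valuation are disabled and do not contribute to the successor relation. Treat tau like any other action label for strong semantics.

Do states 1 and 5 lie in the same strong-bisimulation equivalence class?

Bisimulation quotient by refinement:
  π0 = {{0,1,2,3,4,5}}
  π1 = {{0},{1,5},{2},{3},{4}}
Fixed point at round 2; 5 class(es).
[1]={1,5}  [5]={1,5}

Answer: BISIMILAR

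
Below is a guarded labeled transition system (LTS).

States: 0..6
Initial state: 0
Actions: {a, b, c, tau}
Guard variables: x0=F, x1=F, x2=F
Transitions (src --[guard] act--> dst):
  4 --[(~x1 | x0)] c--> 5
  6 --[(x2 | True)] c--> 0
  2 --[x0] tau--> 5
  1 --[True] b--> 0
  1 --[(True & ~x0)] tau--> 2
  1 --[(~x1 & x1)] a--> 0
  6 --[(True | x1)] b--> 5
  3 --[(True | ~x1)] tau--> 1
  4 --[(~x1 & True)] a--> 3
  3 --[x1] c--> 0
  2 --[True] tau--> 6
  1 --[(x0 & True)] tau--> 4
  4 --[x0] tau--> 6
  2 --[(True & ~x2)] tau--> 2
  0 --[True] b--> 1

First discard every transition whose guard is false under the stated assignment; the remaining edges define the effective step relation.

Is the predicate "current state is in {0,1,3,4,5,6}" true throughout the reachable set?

Inv-set: {0,1,3,4,5,6}
R = {0,1,2,5,6}
  0: ✓
  1: ✓
  2: ✗ unsafe
  5: ✓
  6: ✓
witness against invariant: b·tau → 2

Answer: INVARIANT VIOLATED at state 2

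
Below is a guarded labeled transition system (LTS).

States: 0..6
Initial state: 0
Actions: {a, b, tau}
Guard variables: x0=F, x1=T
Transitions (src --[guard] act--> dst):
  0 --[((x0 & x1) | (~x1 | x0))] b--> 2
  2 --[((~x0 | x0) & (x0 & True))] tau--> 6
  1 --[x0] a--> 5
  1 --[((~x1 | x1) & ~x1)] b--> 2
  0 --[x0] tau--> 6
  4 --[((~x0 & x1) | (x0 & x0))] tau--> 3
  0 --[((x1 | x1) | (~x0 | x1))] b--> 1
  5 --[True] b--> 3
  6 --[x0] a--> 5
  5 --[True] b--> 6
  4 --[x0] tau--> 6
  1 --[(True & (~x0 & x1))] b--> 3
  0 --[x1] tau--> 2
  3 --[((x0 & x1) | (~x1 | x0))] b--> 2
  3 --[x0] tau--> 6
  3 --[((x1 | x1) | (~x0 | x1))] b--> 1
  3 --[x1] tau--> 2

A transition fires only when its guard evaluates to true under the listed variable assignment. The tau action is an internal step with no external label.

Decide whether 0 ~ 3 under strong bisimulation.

Answer: BISIMILAR

Analysis:
Refine partition for ~:
  P[0] = {{0,1,2,3,4,5,6}}
  P[1] = {{0,3},{1,5},{2,6},{4}}
  P[2] = {{0,3},{1},{2,6},{4},{5}}
stable after 3 split(s): 5 block(s)
[0]={0,3}  [3]={0,3}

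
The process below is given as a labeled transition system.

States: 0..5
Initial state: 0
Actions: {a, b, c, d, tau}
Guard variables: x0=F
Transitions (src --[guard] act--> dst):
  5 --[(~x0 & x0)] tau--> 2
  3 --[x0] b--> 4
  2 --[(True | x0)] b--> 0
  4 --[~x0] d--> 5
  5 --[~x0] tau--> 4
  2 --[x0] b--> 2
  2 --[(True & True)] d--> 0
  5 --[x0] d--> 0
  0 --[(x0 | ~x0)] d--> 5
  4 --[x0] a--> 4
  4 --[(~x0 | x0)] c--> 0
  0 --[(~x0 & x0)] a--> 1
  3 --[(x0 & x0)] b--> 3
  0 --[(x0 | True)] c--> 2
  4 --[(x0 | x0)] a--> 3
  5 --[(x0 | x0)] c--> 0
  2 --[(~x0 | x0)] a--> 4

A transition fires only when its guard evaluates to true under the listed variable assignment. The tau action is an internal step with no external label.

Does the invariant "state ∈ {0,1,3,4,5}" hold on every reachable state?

Answer: INVARIANT VIOLATED at state 2

Trace:
Allowed set {0,1,3,4,5}
R = {0,2,4,5}
  0: ok
  2: outside
  4: ok
  5: ok
witness against invariant: c → 2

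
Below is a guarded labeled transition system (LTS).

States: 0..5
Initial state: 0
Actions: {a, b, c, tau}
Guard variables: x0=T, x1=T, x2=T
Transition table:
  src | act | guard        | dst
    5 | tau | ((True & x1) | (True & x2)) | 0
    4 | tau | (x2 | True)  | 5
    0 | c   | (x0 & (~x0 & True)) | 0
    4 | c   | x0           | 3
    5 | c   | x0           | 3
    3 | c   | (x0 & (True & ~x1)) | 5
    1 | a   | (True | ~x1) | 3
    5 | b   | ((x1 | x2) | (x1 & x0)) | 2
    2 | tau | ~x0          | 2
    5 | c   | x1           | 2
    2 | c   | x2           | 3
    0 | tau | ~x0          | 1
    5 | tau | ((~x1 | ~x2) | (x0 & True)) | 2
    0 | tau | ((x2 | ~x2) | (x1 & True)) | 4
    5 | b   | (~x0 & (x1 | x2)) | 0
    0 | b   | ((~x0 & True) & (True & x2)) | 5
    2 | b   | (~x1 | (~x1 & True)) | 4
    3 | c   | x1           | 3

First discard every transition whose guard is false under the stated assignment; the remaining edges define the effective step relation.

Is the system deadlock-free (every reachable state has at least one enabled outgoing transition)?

Answer: DEADLOCK-FREE

Analysis:
Reach set: {0,2,3,4,5}
  0: tau→4  [1 out]
  2: c→3  [1 out]
  3: c→3  [1 out]
  4: c→3  tau→5  [2 out]
  5: b→2  c→2  c→3  tau→0  tau→2  [5 out]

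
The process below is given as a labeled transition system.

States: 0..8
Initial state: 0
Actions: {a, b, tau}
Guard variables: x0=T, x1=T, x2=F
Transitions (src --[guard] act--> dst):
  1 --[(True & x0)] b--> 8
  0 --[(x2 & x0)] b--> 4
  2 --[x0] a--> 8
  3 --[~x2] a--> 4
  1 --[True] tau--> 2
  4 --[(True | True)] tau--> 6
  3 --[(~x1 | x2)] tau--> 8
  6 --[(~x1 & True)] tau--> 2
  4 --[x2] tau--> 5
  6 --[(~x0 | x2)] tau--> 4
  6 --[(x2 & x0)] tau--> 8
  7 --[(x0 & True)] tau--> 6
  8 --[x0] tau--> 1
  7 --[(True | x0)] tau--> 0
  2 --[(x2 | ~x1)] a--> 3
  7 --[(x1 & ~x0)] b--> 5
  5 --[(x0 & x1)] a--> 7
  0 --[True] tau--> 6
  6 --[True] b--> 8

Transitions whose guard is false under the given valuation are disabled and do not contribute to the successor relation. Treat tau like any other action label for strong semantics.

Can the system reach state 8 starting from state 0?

Answer: REACHABLE

Working:
Guard filter leaves 11 enabled edge(s).
depth 0: {0}
depth 1: {6}  cumulative {0,6}
depth 2: {8}  cumulative {0,6,8}
depth 3: {1}  cumulative {0,1,6,8}
depth 4: {2}  cumulative {0,1,2,6,8}
Reach set: {0,1,2,6,8}
Path to 8: tau·b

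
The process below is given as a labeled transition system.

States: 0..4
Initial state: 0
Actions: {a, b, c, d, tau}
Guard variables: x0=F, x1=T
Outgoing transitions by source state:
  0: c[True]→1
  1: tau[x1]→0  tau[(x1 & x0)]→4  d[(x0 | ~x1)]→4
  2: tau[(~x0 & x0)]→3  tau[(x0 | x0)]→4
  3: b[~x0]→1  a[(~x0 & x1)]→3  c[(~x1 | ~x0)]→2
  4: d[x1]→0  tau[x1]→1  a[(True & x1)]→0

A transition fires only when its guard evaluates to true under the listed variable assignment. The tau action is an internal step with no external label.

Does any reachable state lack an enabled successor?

Reachable = {0,1}
  0: c→1  [1 exit(s)]
  1: tau→0  [1 exit(s)]

Answer: DEADLOCK-FREE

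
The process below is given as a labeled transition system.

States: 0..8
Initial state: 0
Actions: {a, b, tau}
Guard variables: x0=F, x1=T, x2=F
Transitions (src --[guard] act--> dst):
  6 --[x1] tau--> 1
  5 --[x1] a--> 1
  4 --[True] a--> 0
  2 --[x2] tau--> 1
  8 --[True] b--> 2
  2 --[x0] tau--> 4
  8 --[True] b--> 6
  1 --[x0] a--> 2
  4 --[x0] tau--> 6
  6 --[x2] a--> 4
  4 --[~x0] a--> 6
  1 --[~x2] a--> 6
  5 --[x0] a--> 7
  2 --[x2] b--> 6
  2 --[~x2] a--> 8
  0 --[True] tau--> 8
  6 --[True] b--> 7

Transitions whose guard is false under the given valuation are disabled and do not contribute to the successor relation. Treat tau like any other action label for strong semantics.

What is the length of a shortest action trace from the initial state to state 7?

Breadth-first toward 7:
  depth 0: {0}
  depth 1: {8}
  depth 2: {2,6}
  depth 3: {1,7}
depth(7)=3, e.g. tau·b·b

Answer: 3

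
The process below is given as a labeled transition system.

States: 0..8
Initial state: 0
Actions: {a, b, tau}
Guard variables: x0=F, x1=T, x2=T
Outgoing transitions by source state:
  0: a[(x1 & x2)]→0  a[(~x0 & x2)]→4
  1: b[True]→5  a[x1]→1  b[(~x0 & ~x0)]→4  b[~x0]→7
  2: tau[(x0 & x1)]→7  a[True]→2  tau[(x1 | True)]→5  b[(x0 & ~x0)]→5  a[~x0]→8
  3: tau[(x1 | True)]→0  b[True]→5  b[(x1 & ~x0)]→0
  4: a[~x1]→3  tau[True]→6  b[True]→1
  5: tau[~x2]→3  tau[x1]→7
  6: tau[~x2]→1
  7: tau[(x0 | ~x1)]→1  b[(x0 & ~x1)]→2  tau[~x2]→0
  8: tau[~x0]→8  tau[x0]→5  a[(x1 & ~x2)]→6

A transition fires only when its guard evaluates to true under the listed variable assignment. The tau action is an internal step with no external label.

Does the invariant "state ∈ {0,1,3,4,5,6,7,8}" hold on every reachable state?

Inv-set: {0,1,3,4,5,6,7,8}
R = {0,1,4,5,6,7}
  0: ok
  1: ok
  4: ok
  5: ok
  6: ok
  7: ok

Answer: INVARIANT HOLDS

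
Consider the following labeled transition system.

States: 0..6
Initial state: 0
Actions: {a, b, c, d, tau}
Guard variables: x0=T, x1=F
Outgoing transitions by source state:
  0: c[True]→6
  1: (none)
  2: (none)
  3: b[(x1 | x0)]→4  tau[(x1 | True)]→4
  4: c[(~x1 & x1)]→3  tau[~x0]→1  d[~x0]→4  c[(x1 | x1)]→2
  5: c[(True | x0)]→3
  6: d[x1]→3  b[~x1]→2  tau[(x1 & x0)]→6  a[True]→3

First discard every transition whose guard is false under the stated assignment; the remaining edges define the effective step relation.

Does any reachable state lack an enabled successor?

Answer: DEADLOCK at state 2

Working:
Reachable = {0,2,3,4,6}
  0: c→6  [1 exit(s)]
  2: ∅  [deadlock]
  3: b→4  tau→4  [2 exit(s)]
  4: ∅  [deadlock]
  6: a→3  b→2  [2 exit(s)]
Path to 2: c·b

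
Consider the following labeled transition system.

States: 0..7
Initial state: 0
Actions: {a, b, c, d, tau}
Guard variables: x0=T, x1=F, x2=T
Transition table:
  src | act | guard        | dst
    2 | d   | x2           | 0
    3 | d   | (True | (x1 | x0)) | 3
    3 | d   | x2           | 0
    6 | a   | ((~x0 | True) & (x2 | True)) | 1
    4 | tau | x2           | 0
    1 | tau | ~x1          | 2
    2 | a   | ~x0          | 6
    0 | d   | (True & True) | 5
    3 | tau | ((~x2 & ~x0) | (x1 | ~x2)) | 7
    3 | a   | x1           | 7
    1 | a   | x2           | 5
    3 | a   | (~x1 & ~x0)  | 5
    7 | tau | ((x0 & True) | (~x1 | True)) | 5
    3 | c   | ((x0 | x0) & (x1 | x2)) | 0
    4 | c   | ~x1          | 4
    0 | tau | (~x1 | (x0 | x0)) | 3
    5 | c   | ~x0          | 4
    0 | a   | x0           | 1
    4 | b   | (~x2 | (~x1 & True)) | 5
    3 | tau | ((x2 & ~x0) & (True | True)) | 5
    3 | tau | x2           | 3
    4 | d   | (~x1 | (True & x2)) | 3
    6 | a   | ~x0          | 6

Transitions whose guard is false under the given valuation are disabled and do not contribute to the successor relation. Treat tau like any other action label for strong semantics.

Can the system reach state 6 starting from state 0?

After dropping false guards: 16 live edges.
Layer 0: {0}
Layer 1: {1,3,5}  cumulative {0,1,3,5}
Layer 2: {2}  cumulative {0,1,2,3,5}
Reach set: {0,1,2,3,5}

Answer: UNREACHABLE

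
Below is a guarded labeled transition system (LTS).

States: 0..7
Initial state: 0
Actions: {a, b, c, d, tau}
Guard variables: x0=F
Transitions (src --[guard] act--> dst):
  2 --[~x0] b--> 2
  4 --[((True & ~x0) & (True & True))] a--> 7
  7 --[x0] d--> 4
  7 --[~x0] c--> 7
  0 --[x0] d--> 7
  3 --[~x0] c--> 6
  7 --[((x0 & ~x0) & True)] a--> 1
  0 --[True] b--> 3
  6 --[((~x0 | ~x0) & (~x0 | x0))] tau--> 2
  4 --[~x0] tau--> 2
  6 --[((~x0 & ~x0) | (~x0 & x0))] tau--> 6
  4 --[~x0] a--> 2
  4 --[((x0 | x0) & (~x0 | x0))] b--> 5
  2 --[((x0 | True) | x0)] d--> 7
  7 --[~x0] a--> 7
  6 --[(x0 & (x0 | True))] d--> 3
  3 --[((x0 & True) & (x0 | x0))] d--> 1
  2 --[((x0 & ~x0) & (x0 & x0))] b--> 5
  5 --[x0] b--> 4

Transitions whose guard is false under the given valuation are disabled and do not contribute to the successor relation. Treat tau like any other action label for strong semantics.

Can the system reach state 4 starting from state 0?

11 transition(s) survive guard evaluation.
L0 = {0}
L1 = {3}  now seen {0,3}
L2 = {6}  now seen {0,3,6}
L3 = {2}  now seen {0,2,3,6}
L4 = {7}  now seen {0,2,3,6,7}
R = {0,2,3,6,7}

Answer: UNREACHABLE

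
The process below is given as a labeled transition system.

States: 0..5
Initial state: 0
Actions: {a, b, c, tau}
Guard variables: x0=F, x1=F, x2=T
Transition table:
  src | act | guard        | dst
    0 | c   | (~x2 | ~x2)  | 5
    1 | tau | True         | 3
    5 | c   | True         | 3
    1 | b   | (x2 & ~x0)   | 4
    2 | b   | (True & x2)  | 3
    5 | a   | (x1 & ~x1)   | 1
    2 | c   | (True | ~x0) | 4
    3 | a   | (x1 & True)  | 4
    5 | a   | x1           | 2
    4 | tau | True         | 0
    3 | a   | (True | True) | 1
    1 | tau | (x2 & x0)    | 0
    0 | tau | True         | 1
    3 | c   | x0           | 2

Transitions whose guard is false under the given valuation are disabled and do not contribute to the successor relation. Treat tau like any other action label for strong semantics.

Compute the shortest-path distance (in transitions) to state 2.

BFS to 2:
  L0 = {0}
  L1 = {1}
  L2 = {3,4}
2 never appears.

Answer: UNREACHABLE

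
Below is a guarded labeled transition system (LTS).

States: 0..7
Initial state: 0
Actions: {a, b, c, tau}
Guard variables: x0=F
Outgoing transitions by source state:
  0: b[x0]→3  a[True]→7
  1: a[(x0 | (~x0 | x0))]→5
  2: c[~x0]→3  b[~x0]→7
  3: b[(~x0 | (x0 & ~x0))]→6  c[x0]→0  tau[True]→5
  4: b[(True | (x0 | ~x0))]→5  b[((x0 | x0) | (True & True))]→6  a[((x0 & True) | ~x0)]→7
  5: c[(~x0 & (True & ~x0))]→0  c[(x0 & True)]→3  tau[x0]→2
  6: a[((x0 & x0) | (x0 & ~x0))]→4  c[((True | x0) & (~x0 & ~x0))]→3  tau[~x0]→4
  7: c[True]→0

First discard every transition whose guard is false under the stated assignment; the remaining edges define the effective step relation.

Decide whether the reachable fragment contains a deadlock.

Reach set: {0,7}
  0: a→7  [deg 1]
  7: c→0  [deg 1]

Answer: DEADLOCK-FREE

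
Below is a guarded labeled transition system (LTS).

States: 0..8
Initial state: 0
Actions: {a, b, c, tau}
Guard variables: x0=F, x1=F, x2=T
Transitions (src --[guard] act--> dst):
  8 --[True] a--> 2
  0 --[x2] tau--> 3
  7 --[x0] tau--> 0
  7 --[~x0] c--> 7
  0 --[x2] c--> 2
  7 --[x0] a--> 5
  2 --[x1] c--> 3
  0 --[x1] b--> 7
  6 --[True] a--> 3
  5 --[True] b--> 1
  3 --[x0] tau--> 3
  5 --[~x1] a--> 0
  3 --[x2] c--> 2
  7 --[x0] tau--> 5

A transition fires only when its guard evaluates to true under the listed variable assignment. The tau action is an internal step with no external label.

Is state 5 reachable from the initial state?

Answer: UNREACHABLE

Trace:
After dropping false guards: 8 live edges.
Layer 0: {0}
Layer 1: {2,3}  total {0,2,3}
Reach set: {0,2,3}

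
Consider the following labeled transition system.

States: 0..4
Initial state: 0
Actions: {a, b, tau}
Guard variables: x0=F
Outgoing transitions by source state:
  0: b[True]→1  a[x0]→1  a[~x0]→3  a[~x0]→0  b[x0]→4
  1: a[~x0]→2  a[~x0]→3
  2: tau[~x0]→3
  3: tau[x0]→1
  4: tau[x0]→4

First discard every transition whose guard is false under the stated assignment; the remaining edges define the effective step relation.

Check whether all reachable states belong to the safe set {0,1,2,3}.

Answer: INVARIANT HOLDS

Working:
Allowed set {0,1,2,3}
Reachable = {0,1,2,3}
  0: safe
  1: safe
  2: safe
  3: safe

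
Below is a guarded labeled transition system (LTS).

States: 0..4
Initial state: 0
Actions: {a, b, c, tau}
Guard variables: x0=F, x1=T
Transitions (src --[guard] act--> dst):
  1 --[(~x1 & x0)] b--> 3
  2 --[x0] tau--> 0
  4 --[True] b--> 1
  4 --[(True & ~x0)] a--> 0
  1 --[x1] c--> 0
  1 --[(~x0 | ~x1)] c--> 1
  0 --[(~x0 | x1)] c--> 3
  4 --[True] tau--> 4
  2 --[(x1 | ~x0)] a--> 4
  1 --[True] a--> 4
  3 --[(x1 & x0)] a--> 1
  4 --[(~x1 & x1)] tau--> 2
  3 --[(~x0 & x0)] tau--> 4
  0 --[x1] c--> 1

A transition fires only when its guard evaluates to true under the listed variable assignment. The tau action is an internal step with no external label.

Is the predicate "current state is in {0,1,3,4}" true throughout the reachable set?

Inv-set: {0,1,3,4}
Reachable = {0,1,3,4}
  0: ✓
  1: ✓
  3: ✓
  4: ✓

Answer: INVARIANT HOLDS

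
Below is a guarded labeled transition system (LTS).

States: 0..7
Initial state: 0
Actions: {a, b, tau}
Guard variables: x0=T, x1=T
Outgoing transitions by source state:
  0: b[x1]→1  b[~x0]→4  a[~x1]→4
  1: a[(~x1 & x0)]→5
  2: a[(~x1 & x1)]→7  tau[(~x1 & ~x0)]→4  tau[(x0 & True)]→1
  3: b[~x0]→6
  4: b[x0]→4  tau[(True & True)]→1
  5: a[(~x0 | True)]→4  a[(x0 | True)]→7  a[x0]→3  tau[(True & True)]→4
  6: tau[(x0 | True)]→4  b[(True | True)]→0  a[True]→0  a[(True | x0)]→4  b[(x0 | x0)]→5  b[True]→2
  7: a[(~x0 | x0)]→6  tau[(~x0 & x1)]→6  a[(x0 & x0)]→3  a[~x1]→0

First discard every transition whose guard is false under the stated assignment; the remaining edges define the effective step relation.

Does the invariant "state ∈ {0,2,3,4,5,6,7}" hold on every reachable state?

Answer: INVARIANT VIOLATED at state 1

Trace:
Safe = {0,2,3,4,5,6,7}
Reach set: {0,1}
  0: ✓
  1: ✗ unsafe
reach 1 via b — violates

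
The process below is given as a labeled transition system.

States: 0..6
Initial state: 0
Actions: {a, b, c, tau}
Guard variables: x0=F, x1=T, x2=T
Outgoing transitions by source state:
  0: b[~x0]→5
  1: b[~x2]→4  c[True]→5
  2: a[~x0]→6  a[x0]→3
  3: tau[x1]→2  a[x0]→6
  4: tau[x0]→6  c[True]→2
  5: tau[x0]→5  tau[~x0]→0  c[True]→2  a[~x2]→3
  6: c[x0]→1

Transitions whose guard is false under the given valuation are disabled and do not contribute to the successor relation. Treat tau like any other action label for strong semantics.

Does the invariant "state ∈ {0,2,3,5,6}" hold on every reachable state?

Answer: INVARIANT HOLDS

Trace:
Allowed set {0,2,3,5,6}
R = {0,2,5,6}
  0: safe
  2: safe
  5: safe
  6: safe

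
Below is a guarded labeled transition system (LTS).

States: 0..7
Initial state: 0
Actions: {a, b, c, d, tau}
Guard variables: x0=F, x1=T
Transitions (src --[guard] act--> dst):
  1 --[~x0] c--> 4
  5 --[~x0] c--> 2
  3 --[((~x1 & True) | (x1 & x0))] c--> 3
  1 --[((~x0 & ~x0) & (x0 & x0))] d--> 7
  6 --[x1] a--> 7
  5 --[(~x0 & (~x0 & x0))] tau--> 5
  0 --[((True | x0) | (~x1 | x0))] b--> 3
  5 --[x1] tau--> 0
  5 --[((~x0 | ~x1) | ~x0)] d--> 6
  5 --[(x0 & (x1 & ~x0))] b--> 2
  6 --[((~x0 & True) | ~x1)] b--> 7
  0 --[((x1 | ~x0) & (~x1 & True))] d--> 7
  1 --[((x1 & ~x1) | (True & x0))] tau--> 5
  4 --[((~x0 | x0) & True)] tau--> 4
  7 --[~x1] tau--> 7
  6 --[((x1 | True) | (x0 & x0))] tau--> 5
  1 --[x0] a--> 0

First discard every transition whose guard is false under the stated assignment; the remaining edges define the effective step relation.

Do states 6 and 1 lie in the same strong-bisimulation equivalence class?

Refine partition for ~:
  round 0: {{0,1,2,3,4,5,6,7}}
  round 1: {{0},{1},{2,3,7},{4},{5},{6}}
stable after 2 split(s): 6 block(s)
6∈{6}, 1∈{1}

Answer: NOT BISIMILAR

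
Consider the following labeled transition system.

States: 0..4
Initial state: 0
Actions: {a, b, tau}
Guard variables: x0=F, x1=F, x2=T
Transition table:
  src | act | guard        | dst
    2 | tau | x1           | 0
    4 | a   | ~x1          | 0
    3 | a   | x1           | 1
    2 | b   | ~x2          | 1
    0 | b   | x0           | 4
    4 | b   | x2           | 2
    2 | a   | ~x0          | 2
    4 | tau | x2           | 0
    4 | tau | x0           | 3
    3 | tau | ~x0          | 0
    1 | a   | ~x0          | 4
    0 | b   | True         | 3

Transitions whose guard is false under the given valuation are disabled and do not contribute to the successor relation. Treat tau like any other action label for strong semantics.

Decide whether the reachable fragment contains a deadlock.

Answer: DEADLOCK-FREE

Trace:
Reach set: {0,3}
  0: b→3  [deg 1]
  3: tau→0  [deg 1]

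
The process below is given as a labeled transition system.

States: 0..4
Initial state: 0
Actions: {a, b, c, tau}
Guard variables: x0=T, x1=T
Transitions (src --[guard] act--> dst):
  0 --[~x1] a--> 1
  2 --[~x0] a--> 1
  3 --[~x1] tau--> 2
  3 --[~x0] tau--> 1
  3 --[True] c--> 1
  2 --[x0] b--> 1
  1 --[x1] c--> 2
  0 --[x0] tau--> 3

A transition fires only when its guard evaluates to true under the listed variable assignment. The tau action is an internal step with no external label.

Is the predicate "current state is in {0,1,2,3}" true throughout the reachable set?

Safe = {0,1,2,3}
Reach set: {0,1,2,3}
  0: ok
  1: ok
  2: ok
  3: ok

Answer: INVARIANT HOLDS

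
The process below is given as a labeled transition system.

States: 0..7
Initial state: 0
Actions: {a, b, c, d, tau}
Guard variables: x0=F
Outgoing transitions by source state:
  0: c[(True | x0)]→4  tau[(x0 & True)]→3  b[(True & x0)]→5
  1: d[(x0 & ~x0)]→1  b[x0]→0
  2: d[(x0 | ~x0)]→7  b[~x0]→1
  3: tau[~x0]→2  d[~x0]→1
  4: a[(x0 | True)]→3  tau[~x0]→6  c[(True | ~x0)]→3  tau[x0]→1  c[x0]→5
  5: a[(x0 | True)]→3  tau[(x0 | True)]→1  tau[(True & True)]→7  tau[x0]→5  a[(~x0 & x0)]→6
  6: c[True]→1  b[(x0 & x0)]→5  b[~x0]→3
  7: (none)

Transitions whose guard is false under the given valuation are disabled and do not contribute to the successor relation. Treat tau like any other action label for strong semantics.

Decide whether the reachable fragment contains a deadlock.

Answer: DEADLOCK at state 1

Trace:
Reachable = {0,1,2,3,4,6,7}
  0: c→4  [1 out]
  1: ∅  [no exit]
  2: b→1  d→7  [2 out]
  3: d→1  tau→2  [2 out]
  4: a→3  c→3  tau→6  [3 out]
  6: b→3  c→1  [2 out]
  7: ∅  [no exit]
witness 1: c·a·d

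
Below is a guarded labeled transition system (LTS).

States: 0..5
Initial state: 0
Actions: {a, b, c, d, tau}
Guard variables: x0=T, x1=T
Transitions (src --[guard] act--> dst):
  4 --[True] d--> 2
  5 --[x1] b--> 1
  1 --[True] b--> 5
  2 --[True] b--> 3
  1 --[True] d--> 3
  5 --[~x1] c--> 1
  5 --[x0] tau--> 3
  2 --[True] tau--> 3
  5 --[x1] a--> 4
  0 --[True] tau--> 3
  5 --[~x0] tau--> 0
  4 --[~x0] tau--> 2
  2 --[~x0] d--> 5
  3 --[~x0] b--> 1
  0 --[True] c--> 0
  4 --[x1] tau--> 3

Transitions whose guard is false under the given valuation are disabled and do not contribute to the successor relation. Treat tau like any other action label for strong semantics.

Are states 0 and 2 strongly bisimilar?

Compute ~ classes (split until stable):
  π0 = {{0,1,2,3,4,5}}
  π1 = {{0},{1},{2},{3},{4},{5}}
Fixed point at round 2; 6 class(es).
0∈{0}, 2∈{2}

Answer: NOT BISIMILAR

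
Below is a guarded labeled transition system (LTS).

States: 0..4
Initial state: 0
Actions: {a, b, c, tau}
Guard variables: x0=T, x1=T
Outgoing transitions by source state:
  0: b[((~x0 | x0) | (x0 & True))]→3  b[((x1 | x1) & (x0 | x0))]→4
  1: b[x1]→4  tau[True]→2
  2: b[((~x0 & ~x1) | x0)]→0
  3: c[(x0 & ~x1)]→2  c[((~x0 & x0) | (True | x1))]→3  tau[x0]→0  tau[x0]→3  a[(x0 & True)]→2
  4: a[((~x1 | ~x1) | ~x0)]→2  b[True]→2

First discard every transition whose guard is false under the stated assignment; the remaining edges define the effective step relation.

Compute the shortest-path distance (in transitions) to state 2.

Breadth-first toward 2:
  depth 0: {0}
  depth 1: {3,4}
  depth 2: {2}
first hit 2 at d=2 via b·a

Answer: 2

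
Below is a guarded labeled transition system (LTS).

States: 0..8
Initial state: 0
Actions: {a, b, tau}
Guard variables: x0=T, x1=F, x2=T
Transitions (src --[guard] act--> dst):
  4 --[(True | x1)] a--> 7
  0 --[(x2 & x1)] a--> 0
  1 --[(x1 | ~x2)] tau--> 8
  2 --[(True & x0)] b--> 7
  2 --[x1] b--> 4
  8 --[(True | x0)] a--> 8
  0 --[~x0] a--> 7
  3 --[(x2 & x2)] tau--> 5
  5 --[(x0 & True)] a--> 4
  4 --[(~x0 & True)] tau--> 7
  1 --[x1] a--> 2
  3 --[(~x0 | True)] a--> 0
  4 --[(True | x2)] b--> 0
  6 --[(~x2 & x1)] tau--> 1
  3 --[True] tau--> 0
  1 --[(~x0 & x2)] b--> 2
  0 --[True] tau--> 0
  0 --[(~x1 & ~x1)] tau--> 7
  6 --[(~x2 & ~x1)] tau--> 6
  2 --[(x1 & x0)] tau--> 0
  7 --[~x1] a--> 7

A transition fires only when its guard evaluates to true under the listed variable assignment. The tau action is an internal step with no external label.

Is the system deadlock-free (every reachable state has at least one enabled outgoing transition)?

Answer: DEADLOCK-FREE

Trace:
R = {0,7}
  0: tau→0  tau→7  [deg 2]
  7: a→7  [deg 1]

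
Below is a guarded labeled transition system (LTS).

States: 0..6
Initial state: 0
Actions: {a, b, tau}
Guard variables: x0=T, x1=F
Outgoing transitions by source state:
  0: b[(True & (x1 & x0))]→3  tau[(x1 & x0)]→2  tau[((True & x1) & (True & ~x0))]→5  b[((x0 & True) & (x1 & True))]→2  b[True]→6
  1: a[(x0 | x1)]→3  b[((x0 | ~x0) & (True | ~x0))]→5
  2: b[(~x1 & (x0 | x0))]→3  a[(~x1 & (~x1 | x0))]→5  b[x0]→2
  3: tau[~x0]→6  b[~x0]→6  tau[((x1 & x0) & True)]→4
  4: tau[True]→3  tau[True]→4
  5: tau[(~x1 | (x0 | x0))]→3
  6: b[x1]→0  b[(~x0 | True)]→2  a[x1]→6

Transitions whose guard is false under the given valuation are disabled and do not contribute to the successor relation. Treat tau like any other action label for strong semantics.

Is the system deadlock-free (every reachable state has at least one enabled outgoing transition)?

R = {0,2,3,5,6}
  0: b→6  [deg 1]
  2: a→5  b→2  b→3  [deg 3]
  3: ∅  [STUCK]
  5: tau→3  [deg 1]
  6: b→2  [deg 1]
Path to 3: b·b·b

Answer: DEADLOCK at state 3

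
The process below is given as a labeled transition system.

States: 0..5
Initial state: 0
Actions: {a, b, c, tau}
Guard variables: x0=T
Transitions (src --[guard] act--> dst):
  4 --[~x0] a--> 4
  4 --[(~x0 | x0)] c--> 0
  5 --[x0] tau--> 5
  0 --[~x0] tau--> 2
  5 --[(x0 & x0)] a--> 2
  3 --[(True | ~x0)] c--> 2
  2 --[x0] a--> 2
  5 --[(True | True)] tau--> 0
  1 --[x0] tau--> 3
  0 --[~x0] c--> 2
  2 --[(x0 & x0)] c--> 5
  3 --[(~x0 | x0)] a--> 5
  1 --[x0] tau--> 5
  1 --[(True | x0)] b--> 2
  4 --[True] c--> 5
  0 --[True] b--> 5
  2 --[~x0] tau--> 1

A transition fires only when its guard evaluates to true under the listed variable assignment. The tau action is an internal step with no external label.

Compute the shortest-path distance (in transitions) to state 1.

Answer: UNREACHABLE

Working:
BFS to 1:
  L0 = {0}
  L1 = {5}
  L2 = {2}
1 never appears.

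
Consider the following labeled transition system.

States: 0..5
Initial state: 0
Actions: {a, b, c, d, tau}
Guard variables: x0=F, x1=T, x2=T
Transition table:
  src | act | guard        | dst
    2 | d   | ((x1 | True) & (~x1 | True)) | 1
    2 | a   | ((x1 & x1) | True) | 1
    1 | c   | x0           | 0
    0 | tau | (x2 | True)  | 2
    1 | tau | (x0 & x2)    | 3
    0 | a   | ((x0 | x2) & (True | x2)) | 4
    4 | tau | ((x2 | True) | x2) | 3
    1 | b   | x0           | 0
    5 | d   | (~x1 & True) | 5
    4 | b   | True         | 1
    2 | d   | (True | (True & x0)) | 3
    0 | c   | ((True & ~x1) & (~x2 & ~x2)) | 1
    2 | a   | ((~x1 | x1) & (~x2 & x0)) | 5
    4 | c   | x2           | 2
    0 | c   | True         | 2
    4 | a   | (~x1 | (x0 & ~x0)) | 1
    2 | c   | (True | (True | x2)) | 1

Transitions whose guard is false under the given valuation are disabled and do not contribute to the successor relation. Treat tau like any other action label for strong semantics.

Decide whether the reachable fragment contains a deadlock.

Reach set: {0,1,2,3,4}
  0: a→4  c→2  tau→2  [3 out]
  1: ∅  [deadlock]
  2: a→1  c→1  d→1  d→3  [4 out]
  3: ∅  [deadlock]
  4: b→1  c→2  tau→3  [3 out]
Path to 1: tau·d

Answer: DEADLOCK at state 1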